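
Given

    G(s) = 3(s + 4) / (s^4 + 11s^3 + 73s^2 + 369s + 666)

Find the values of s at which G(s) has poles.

The poles are the roots of the denominator s^4 + 11s^3 + 73s^2 + 369s + 666 = 0.
Trying s = -6: the polynomial evaluates to 0, so (s + 6) is a factor.
Dividing out leaves s^3 + 5s^2 + 43s + 111 = 0.
This factors further as (s^2 + 2s + 37)(s + 3) = 0.

s = -1 ± 6j, -6, -3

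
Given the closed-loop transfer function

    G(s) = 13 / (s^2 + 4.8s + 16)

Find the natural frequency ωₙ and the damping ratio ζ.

ωₙ = 4 rad/s, ζ = 0.6

Compare the denominator to the standard form s^2 + 2ζωₙs + ωₙ².
ωₙ² = 16, so ωₙ = 4 rad/s.
2ζωₙ = 4.8, so ζ = 4.8/(2·4) = 0.6.
With ζ = 0.6 the response is underdamped.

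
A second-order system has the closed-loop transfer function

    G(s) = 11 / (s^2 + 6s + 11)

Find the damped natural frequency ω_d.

Comparing s^2 + 6s + 11 to s^2 + 2ζωₙs + ωₙ²: ωₙ = √11 ≈ 3.317 rad/s and ζ = 6/(2·√11) ≈ 0.9045.
ζωₙ = 6/2 = 3, so ω_d = ωₙ√(1−ζ²) = √(ωₙ² − (ζωₙ)²) = √(11 − 3²) = √2 ≈ 1.414 rad/s.

ω_d ≈ 1.414 rad/s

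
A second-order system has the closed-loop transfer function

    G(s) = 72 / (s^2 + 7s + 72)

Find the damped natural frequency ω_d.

ω_d ≈ 7.730 rad/s

Comparing s^2 + 7s + 72 to s^2 + 2ζωₙs + ωₙ²: ωₙ = √72 ≈ 8.485 rad/s and ζ = 7/(2·√72) ≈ 0.4125.
ζωₙ = 7/2 = 3.5, so ω_d = ωₙ√(1−ζ²) = √(ωₙ² − (ζωₙ)²) = √(72 − 3.5²) = √59.75 ≈ 7.730 rad/s.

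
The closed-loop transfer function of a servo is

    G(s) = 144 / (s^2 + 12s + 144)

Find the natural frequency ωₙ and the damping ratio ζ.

ωₙ = 12 rad/s, ζ = 0.5

Compare the denominator to the standard form s^2 + 2ζωₙs + ωₙ².
ωₙ² = 144, so ωₙ = 12 rad/s.
2ζωₙ = 12, so ζ = 12/(2·12) = 0.5.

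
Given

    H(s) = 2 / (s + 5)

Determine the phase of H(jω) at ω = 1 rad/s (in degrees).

At s = j1: numerator = 2, denominator = 5 + j1.
∠H = ∠num − ∠den = 0° − (11.310°) = -11.31°.

∠H(j1) ≈ -11.31°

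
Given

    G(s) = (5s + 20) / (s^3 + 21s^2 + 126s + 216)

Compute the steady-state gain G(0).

Set s = 0: G(0) = (20) / (216) = 5/54.

G(0) = 5/54 ≈ 0.09259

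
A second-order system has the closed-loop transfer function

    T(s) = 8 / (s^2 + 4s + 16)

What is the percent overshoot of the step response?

Comparing s^2 + 4s + 16 to s^2 + 2ζωₙs + ωₙ²: ωₙ = 4 rad/s and ζ = 4/(2·4) = 0.5.
%OS = 100·exp(−πζ/√(1−ζ²)) = 100·exp(−π·0.5/√(1−0.5²)) ≈ 16.3%.

%OS ≈ 16.3%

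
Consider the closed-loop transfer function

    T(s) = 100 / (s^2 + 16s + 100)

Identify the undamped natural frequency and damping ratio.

Compare the denominator to the standard form s^2 + 2ζωₙs + ωₙ².
ωₙ² = 100, so ωₙ = 10 rad/s.
2ζωₙ = 16, so ζ = 16/(2·10) = 0.8.

ωₙ = 10 rad/s, ζ = 0.8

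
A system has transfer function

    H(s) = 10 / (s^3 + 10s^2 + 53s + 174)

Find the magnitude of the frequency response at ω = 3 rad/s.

Substitute s = j3: numerator = 10, denominator = 84 + j132.
|H(j3)| = |10| / |84 + j132| = 10 / 156.46 ≈ 0.06391.

|H(j3)| ≈ 0.06391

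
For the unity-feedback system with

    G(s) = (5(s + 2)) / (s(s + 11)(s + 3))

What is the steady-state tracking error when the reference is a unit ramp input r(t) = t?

e_ss = 3.300

G(s) has one pole at the origin.
This is a Type 1 system. Kv = lim_{s→0} s·G(s) = 10/33.
e_ss = 1/Kv = 1/(10/33) = 33/10 ≈ 3.300.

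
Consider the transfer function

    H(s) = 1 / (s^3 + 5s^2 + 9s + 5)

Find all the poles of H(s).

s = -2 + j, -2 - j, -1

The poles are the roots of the denominator s^3 + 5s^2 + 9s + 5 = 0.
Trying s = -1: the polynomial evaluates to 0, so (s + 1) is a factor.
Dividing out leaves s^2 + 4s + 5 = 0.
The quadratic formula then gives s = -2 ± 1j.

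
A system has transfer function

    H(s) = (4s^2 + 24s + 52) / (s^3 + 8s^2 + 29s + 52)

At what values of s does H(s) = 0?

s = -3 + 2j, -3 - 2j

Set the numerator to zero: 4s^2 + 24s + 52 = 0, i.e. 4·(s^2 + 6s + 13) = 0.
Factoring: (s^2 + 6s + 13) = 0.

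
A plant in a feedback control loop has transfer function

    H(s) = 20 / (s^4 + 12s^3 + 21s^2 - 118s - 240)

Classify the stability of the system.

The denominator s^4 + 12s^3 + 21s^2 - 118s - 240 factors as (s + 5)(s + 8)(s - 3)(s + 2), giving poles at s = -5, -8, 3, -2.
Since the pole(s) at s = 3 lie in the right half-plane, the system is unstable.

unstable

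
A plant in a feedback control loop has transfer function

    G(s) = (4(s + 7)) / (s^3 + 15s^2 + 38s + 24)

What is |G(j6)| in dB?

|G(j6)|_dB ≈ -22.9 dB

Substitute s = j6: numerator = 28 + j24, denominator = -516 + j12.
|G(j6)| = |28 + j24| / |-516 + j12| = 36.878 / 516.14 ≈ 0.07145.
In decibels: 20·log₁₀(0.07145) ≈ -22.9 dB.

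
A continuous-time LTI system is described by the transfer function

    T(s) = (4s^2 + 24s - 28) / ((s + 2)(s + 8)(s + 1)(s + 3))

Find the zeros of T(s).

s = 1, -7

Set the numerator to zero: 4s^2 + 24s - 28 = 0, i.e. 4·(s^2 + 6s - 7) = 0.
Factoring: (s - 1)(s + 7) = 0.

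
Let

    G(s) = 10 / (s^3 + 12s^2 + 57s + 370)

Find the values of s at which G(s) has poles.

s = -1 + 6j, -1 - 6j, -10

The poles are the roots of the denominator s^3 + 12s^2 + 57s + 370 = 0.
Trying s = -10: the polynomial evaluates to 0, so (s + 10) is a factor.
Dividing out leaves s^2 + 2s + 37 = 0.
The quadratic formula then gives s = -1 ± 6j.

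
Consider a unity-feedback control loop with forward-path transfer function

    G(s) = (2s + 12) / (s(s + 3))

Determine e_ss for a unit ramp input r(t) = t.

e_ss = 0.2500

G(s) has one pole at the origin.
This is a Type 1 system. Kv = lim_{s→0} s·G(s) = 12/3 = 4.
e_ss = 1/Kv = 1/(4) = 1/4 ≈ 0.2500.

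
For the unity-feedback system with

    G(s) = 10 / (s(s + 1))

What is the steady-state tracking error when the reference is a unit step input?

e_ss = 0

G(s) has one pole at the origin.
This is a Type 1 system; for a step input the steady-state error is zero.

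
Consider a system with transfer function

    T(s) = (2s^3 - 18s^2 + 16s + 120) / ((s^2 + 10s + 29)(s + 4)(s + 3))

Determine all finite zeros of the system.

Set the numerator to zero: 2s^3 - 18s^2 + 16s + 120 = 0, i.e. 2·(s^3 - 9s^2 + 8s + 60) = 0.
Factoring: (s - 6)(s + 2)(s - 5) = 0.

s = 6, -2, 5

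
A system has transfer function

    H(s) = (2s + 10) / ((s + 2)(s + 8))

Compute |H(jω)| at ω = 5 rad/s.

|H(j5)| ≈ 0.2784

Substitute s = j5: numerator = 10 + j10, denominator = -9 + j50.
|H(j5)| = |10 + j10| / |-9 + j50| = 14.142 / 50.804 ≈ 0.2784.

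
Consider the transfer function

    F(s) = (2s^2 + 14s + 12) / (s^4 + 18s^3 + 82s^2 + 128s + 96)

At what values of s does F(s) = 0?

s = -1, -6

Set the numerator to zero: 2s^2 + 14s + 12 = 0, i.e. 2·(s^2 + 7s + 6) = 0.
Factoring: (s + 1)(s + 6) = 0.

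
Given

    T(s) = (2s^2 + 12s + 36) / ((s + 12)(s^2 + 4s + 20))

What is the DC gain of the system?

Set s = 0: T(0) = (36) / (240) = 3/20.

T(0) = 3/20 ≈ 0.1500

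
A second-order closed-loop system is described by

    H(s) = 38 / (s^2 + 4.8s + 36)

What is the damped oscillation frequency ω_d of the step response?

ω_d ≈ 5.499 rad/s

Comparing s^2 + 4.8s + 36 to s^2 + 2ζωₙs + ωₙ²: ωₙ = 6 rad/s and ζ = 4.8/(2·6) = 0.4.
ζωₙ = 4.8/2 = 2.4, so ω_d = ωₙ√(1−ζ²) = √(ωₙ² − (ζωₙ)²) = √(36 − 2.4²) = √30.24 ≈ 5.499 rad/s.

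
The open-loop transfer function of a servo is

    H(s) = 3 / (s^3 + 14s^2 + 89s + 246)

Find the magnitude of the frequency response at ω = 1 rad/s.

|H(j1)| ≈ 0.01209

Substitute s = j1: numerator = 3, denominator = 232 + j88.
|H(j1)| = |3| / |232 + j88| = 3 / 248.13 ≈ 0.01209.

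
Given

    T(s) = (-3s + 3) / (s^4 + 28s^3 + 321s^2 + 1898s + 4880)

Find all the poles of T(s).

s = -5 + 6j, -5 - 6j, -8, -10

The poles are the roots of the denominator s^4 + 28s^3 + 321s^2 + 1898s + 4880 = 0.
Trying s = -8: the polynomial evaluates to 0, so (s + 8) is a factor.
Dividing out leaves s^3 + 20s^2 + 161s + 610 = 0.
This factors further as (s^2 + 10s + 61)(s + 10) = 0.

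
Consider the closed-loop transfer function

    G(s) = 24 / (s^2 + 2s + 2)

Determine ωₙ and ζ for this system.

Compare the denominator to the standard form s^2 + 2ζωₙs + ωₙ².
ωₙ² = 2, so ωₙ = √2 ≈ 1.414 rad/s.
2ζωₙ = 2, so ζ = 2/(2·√2) ≈ 0.7071.

ωₙ ≈ 1.414 rad/s, ζ ≈ 0.7071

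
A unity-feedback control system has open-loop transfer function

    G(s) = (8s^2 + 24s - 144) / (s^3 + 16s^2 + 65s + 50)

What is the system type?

Type 0

The denominator has no factor of s at the origin — no free integrator — so this is a Type 0 system.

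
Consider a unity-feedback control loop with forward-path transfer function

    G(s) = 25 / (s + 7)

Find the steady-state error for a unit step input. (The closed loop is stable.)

G(s) has no poles at the origin.
This is a Type 0 system. Kp = lim_{s→0} G(s) = 25/7.
e_ss = 1/(1 + Kp) = 1/(1 + 25/7) = 7/32 ≈ 0.2188.

e_ss = 0.2188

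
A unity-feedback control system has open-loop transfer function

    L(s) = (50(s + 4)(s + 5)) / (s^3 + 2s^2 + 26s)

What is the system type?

Type 1

The denominator has 1 factor of s at the origin (free integrator), so this is a Type 1 system.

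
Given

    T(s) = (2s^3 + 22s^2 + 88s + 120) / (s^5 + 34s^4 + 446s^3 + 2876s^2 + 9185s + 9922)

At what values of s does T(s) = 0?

Set the numerator to zero: 2s^3 + 22s^2 + 88s + 120 = 0, i.e. 2·(s^3 + 11s^2 + 44s + 60) = 0.
Factoring: (s + 3)(s^2 + 8s + 20) = 0.

s = -3, -4 + 2j, -4 - 2j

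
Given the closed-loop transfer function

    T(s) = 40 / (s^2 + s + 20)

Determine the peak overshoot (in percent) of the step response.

Comparing s^2 + s + 20 to s^2 + 2ζωₙs + ωₙ²: ωₙ = √20 ≈ 4.472 rad/s and ζ = 1/(2·√20) ≈ 0.1118.
%OS = 100·exp(−πζ/√(1−ζ²)) = 100·exp(−π·0.1118/√(1−0.1118²)) ≈ 70.2%.

%OS ≈ 70.2%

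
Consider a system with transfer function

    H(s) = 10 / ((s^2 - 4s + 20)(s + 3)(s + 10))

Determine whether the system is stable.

The poles can be read from the denominator factors: s = 2 ± 4j, -3, -10.
Since the pole(s) at s = 2 ± 4j lie in the right half-plane, the system is unstable.

unstable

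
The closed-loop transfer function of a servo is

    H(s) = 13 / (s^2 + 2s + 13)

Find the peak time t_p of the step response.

Comparing s^2 + 2s + 13 to s^2 + 2ζωₙs + ωₙ²: ωₙ = √13 ≈ 3.606 rad/s and ζ = 2/(2·√13) ≈ 0.2774.
ζωₙ = 2/2 = 1, so ω_d = ωₙ√(1−ζ²) = √(ωₙ² − (ζωₙ)²) = √(13 − 1²) = √12 ≈ 3.464 rad/s.
t_p = π/ω_d = π/3.464 ≈ 0.9069 s.

t_p ≈ 0.9069 s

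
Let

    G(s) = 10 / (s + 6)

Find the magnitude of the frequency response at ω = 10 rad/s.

|G(j10)| ≈ 0.8575

Substitute s = j10: numerator = 10, denominator = 6 + j10.
|G(j10)| = |10| / |6 + j10| = 10 / 11.662 ≈ 0.8575.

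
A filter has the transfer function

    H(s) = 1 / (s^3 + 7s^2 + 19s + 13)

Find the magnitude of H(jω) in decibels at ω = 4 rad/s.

|H(j4)|_dB ≈ -40.0 dB

Substitute s = j4: numerator = 1, denominator = -99 + j12.
|H(j4)| = |1| / |-99 + j12| = 1 / 99.725 ≈ 0.01003.
In decibels: 20·log₁₀(0.01003) ≈ -40.0 dB.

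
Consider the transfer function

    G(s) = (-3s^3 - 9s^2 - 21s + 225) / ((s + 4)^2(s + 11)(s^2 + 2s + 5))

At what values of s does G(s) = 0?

s = -3 ± 4j, 3

Set the numerator to zero: -3s^3 - 9s^2 - 21s + 225 = 0, i.e. -3·(s^3 + 3s^2 + 7s - 75) = 0.
Factoring: (s^2 + 6s + 25)(s - 3) = 0.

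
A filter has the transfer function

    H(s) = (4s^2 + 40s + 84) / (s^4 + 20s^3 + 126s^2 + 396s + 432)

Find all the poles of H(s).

The poles are the roots of the denominator s^4 + 20s^3 + 126s^2 + 396s + 432 = 0.
Trying s = -2: the polynomial evaluates to 0, so (s + 2) is a factor.
Dividing out leaves s^3 + 18s^2 + 90s + 216 = 0.
This factors further as (s^2 + 6s + 18)(s + 12) = 0.

s = -3 ± 3j, -2, -12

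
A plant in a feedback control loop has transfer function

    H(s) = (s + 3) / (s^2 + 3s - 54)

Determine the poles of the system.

The poles are the roots of the denominator s^2 + 3s - 54 = 0.
Factoring: (s + 9)(s - 6) = 0, so s = -9 and s = 6.

s = -9, 6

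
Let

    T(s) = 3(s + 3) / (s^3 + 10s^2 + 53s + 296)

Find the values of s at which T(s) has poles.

The poles are the roots of the denominator s^3 + 10s^2 + 53s + 296 = 0.
Trying s = -8: the polynomial evaluates to 0, so (s + 8) is a factor.
Dividing out leaves s^2 + 2s + 37 = 0.
The quadratic formula then gives s = -1 ± 6j.

s = -1 ± 6j, -8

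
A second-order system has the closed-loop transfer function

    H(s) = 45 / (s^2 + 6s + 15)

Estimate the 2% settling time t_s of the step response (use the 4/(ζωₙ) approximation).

t_s ≈ 1.333 s

Comparing s^2 + 6s + 15 to s^2 + 2ζωₙs + ωₙ²: ωₙ = √15 ≈ 3.873 rad/s and ζ = 6/(2·√15) ≈ 0.7746.
ζωₙ = 6/2 = 3, so t_s ≈ 4/(ζωₙ) = 4/3 ≈ 1.333 s.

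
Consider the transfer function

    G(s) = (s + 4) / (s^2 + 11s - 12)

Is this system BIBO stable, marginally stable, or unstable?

The denominator s^2 + 11s - 12 factors as (s - 1)(s + 12), giving poles at s = 1, -12.
Since the pole(s) at s = 1 lie in the right half-plane, the system is unstable.

unstable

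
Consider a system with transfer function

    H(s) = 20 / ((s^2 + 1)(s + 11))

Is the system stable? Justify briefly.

marginally stable

The poles can be read from the denominator factors: s = ±j, -11.
Since the simple pole(s) at s = j, -j lie on the jω-axis with none in the right half-plane, the system is marginally stable.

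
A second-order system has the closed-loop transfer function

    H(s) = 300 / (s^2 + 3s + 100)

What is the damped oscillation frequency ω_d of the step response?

ω_d ≈ 9.887 rad/s

Comparing s^2 + 3s + 100 to s^2 + 2ζωₙs + ωₙ²: ωₙ = 10 rad/s and ζ = 3/(2·10) = 0.15.
ζωₙ = 3/2 = 1.5, so ω_d = ωₙ√(1−ζ²) = √(ωₙ² − (ζωₙ)²) = √(100 − 1.5²) = √97.75 ≈ 9.887 rad/s.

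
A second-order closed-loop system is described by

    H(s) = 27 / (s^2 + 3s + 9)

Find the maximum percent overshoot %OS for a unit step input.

Comparing s^2 + 3s + 9 to s^2 + 2ζωₙs + ωₙ²: ωₙ = 3 rad/s and ζ = 3/(2·3) = 0.5.
%OS = 100·exp(−πζ/√(1−ζ²)) = 100·exp(−π·0.5/√(1−0.5²)) ≈ 16.3%.

%OS ≈ 16.3%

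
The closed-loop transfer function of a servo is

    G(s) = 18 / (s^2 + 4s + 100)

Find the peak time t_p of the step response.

t_p ≈ 0.3206 s

Comparing s^2 + 4s + 100 to s^2 + 2ζωₙs + ωₙ²: ωₙ = 10 rad/s and ζ = 4/(2·10) = 0.2.
ζωₙ = 4/2 = 2, so ω_d = ωₙ√(1−ζ²) = √(ωₙ² − (ζωₙ)²) = √(100 − 2²) = √96 ≈ 9.798 rad/s.
t_p = π/ω_d = π/9.798 ≈ 0.3206 s.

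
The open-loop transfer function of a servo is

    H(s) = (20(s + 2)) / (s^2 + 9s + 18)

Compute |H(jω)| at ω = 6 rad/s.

|H(j6)| ≈ 2.222

Substitute s = j6: numerator = 40 + j120, denominator = -18 + j54.
|H(j6)| = |40 + j120| / |-18 + j54| = 126.49 / 56.921 ≈ 2.222.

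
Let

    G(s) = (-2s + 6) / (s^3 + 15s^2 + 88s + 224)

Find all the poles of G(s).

s = -4 + 4j, -4 - 4j, -7

The poles are the roots of the denominator s^3 + 15s^2 + 88s + 224 = 0.
Trying s = -7: the polynomial evaluates to 0, so (s + 7) is a factor.
Dividing out leaves s^2 + 8s + 32 = 0.
The quadratic formula then gives s = -4 ± 4j.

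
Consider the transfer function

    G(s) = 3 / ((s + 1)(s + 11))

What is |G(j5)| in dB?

|G(j5)|_dB ≈ -26.3 dB

Substitute s = j5: numerator = 3, denominator = -14 + j60.
|G(j5)| = |3| / |-14 + j60| = 3 / 61.612 ≈ 0.04869.
In decibels: 20·log₁₀(0.04869) ≈ -26.3 dB.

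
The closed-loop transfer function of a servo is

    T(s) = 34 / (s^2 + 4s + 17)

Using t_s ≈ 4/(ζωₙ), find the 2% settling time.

t_s ≈ 2 s

Comparing s^2 + 4s + 17 to s^2 + 2ζωₙs + ωₙ²: ωₙ = √17 ≈ 4.123 rad/s and ζ = 4/(2·√17) ≈ 0.4851.
ζωₙ = 4/2 = 2, so t_s ≈ 4/(ζωₙ) = 4/2 = 2 s.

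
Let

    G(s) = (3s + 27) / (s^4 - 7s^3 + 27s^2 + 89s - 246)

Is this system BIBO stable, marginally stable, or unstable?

The denominator s^4 - 7s^3 + 27s^2 + 89s - 246 factors as (s + 3)(s - 2)(s^2 - 8s + 41), giving poles at s = -3, 2, 4 + 5j, 4 - 5j.
Since the pole(s) at s = 2, 4 + 5j, 4 - 5j lie in the right half-plane, the system is unstable.

unstable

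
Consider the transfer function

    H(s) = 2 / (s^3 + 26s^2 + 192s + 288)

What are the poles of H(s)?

The poles are the roots of the denominator s^3 + 26s^2 + 192s + 288 = 0.
Trying s = -12: the polynomial evaluates to 0, so (s + 12) is a factor.
Dividing out leaves s^2 + 14s + 24 = 0.
Factoring the quadratic: (s + 2)(s + 12) = 0.

s = -12, -2, -12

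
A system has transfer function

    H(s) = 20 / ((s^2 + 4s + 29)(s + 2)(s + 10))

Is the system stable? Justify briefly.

The poles can be read from the denominator factors: s = -2 + 5j, -2 - 5j, -2, -10.
Since all poles lie strictly in the left half-plane, the system is stable.

stable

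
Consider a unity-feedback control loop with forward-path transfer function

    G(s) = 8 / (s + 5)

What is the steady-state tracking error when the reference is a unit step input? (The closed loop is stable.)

e_ss = 0.3846

G(s) has no poles at the origin.
This is a Type 0 system. Kp = lim_{s→0} G(s) = 8/5.
e_ss = 1/(1 + Kp) = 1/(1 + 8/5) = 5/13 ≈ 0.3846.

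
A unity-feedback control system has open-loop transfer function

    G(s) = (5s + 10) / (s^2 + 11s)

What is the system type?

Type 1

Factor s from the denominator: s^2 + 11s = s·(s + 11).
There is 1 pole at the origin, so the system is Type 1.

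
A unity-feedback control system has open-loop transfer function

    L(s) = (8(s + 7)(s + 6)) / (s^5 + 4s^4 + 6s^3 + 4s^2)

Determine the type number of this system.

The denominator has 2 factors of s at the origin (free integrators), so this is a Type 2 system.

Type 2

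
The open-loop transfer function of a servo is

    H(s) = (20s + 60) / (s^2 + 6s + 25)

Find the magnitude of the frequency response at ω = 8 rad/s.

Substitute s = j8: numerator = 60 + j160, denominator = -39 + j48.
|H(j8)| = |60 + j160| / |-39 + j48| = 170.88 / 61.847 ≈ 2.763.

|H(j8)| ≈ 2.763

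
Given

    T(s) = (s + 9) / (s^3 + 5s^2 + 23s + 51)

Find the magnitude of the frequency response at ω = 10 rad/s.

|T(j10)| ≈ 0.01509

Substitute s = j10: numerator = 9 + j10, denominator = -449 - j770.
|T(j10)| = |9 + j10| / |-449 - j770| = 13.454 / 891.35 ≈ 0.01509.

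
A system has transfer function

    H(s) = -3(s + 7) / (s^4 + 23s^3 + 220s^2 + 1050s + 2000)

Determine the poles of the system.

The poles are the roots of the denominator s^4 + 23s^3 + 220s^2 + 1050s + 2000 = 0.
Trying s = -5: the polynomial evaluates to 0, so (s + 5) is a factor.
Dividing out leaves s^3 + 18s^2 + 130s + 400 = 0.
This factors further as (s^2 + 10s + 50)(s + 8) = 0.

s = -5 + 5j, -5 - 5j, -5, -8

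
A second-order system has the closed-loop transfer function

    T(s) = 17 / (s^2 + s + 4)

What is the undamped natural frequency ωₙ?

ωₙ = 2 rad/s

Compare the denominator to the standard form s^2 + 2ζωₙs + ωₙ².
ωₙ² = 4, so ωₙ = 2 rad/s.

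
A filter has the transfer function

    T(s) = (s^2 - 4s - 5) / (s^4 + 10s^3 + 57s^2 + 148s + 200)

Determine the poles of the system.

s = -2 + 2j, -2 - 2j, -3 + 4j, -3 - 4j

The poles are the roots of the denominator s^4 + 10s^3 + 57s^2 + 148s + 200 = 0.
No real roots exist; factor into two real quadratics: (s^2 + 4s + 8)(s^2 + 6s + 25) = 0.
Each quadratic gives a conjugate pair via the quadratic formula.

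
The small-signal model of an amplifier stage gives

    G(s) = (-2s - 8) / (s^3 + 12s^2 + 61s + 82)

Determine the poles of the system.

s = -2, -5 + 4j, -5 - 4j

The poles are the roots of the denominator s^3 + 12s^2 + 61s + 82 = 0.
Trying s = -2: the polynomial evaluates to 0, so (s + 2) is a factor.
Dividing out leaves s^2 + 10s + 41 = 0.
The quadratic formula then gives s = -5 ± 4j.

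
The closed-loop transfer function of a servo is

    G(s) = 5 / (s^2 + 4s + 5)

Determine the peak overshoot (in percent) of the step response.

%OS ≈ 0.187%

Comparing s^2 + 4s + 5 to s^2 + 2ζωₙs + ωₙ²: ωₙ = √5 ≈ 2.236 rad/s and ζ = 4/(2·√5) ≈ 0.8944.
%OS = 100·exp(−πζ/√(1−ζ²)) = 100·exp(−π·0.8944/√(1−0.8944²)) ≈ 0.187%.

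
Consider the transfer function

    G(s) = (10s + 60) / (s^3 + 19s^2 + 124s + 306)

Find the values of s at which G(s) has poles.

s = -5 + 3j, -5 - 3j, -9

The poles are the roots of the denominator s^3 + 19s^2 + 124s + 306 = 0.
Trying s = -9: the polynomial evaluates to 0, so (s + 9) is a factor.
Dividing out leaves s^2 + 10s + 34 = 0.
The quadratic formula then gives s = -5 ± 3j.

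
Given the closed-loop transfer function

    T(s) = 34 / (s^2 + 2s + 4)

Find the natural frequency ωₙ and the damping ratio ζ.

ωₙ = 2 rad/s, ζ = 0.5

Compare the denominator to the standard form s^2 + 2ζωₙs + ωₙ².
ωₙ² = 4, so ωₙ = 2 rad/s.
2ζωₙ = 2, so ζ = 2/(2·2) = 0.5.
With ζ = 0.5 the response is underdamped.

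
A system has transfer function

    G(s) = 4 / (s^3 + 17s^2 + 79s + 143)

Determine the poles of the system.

The poles are the roots of the denominator s^3 + 17s^2 + 79s + 143 = 0.
Trying s = -11: the polynomial evaluates to 0, so (s + 11) is a factor.
Dividing out leaves s^2 + 6s + 13 = 0.
The quadratic formula then gives s = -3 ± 2j.

s = -3 + 2j, -3 - 2j, -11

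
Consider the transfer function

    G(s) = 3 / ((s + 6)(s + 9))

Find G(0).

G(0) = 1/18 ≈ 0.05556

At s = 0 each factor (s + a) contributes a and each (s^2 + bs + c) contributes c.
G(0) = 3·1 / ((6) · (9)) = 3/54 = 1/18.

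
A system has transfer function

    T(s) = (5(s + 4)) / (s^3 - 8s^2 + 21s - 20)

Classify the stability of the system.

The denominator s^3 - 8s^2 + 21s - 20 factors as (s^2 - 4s + 5)(s - 4), giving poles at s = 2 + j, 2 - j, 4.
Since the pole(s) at s = 2 ± j, 4 lie in the right half-plane, the system is unstable.

unstable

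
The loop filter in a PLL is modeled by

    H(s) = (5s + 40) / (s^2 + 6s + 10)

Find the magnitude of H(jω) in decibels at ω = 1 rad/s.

Substitute s = j1: numerator = 40 + j5, denominator = 9 + j6.
|H(j1)| = |40 + j5| / |9 + j6| = 40.311 / 10.817 ≈ 3.727.
In decibels: 20·log₁₀(3.727) ≈ 11.4 dB.

|H(j1)|_dB ≈ 11.4 dB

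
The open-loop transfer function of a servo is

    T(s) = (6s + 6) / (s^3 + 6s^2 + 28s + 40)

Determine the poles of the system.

s = -2 + 4j, -2 - 4j, -2

The poles are the roots of the denominator s^3 + 6s^2 + 28s + 40 = 0.
Trying s = -2: the polynomial evaluates to 0, so (s + 2) is a factor.
Dividing out leaves s^2 + 4s + 20 = 0.
The quadratic formula then gives s = -2 ± 4j.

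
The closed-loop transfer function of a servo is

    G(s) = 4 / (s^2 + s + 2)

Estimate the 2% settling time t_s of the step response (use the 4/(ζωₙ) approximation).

Comparing s^2 + s + 2 to s^2 + 2ζωₙs + ωₙ²: ωₙ = √2 ≈ 1.414 rad/s and ζ = 1/(2·√2) ≈ 0.3536.
ζωₙ = 1/2 = 0.5, so t_s ≈ 4/(ζωₙ) = 4/0.5 = 8 s.

t_s ≈ 8 s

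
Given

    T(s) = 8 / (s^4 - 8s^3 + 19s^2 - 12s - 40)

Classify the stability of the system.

unstable

The denominator s^4 - 8s^3 + 19s^2 - 12s - 40 factors as (s + 1)(s^2 - 4s + 8)(s - 5), giving poles at s = -1, 2 + 2j, 2 - 2j, 5.
Since the pole(s) at s = 2 + 2j, 2 - 2j, 5 lie in the right half-plane, the system is unstable.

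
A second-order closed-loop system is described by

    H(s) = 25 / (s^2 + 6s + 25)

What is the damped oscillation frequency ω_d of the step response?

Comparing s^2 + 6s + 25 to s^2 + 2ζωₙs + ωₙ²: ωₙ = 5 rad/s and ζ = 6/(2·5) = 0.6.
ζωₙ = 6/2 = 3, so ω_d = ωₙ√(1−ζ²) = √(ωₙ² − (ζωₙ)²) = √(25 − 3²) = √16 = 4 rad/s.

ω_d = 4 rad/s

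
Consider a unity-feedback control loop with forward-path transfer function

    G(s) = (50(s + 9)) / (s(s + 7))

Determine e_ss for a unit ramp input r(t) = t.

e_ss = 0.01556

G(s) has one pole at the origin.
This is a Type 1 system. Kv = lim_{s→0} s·G(s) = 450/7.
e_ss = 1/Kv = 1/(450/7) = 7/450 ≈ 0.01556.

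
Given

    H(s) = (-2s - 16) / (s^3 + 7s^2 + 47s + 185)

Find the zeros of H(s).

s = -8

Set the numerator to zero: -2s - 16 = 0, i.e. -2·(s + 8) = 0.
So s = -8.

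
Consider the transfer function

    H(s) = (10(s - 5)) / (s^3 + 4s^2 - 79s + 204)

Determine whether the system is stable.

The denominator s^3 + 4s^2 - 79s + 204 factors as (s + 12)(s^2 - 8s + 17), giving poles at s = -12, 4 ± j.
Since the pole(s) at s = 4 + j, 4 - j lie in the right half-plane, the system is unstable.

unstable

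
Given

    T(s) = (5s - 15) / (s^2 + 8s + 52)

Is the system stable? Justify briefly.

stable

The denominator s^2 + 8s + 52 factors as (s^2 + 8s + 52), giving poles at s = -4 ± 6j.
Since all poles lie strictly in the left half-plane, the system is stable.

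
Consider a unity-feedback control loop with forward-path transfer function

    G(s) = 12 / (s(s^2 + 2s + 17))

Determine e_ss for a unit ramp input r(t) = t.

G(s) has one pole at the origin.
This is a Type 1 system. Kv = lim_{s→0} s·G(s) = 12/17.
e_ss = 1/Kv = 1/(12/17) = 17/12 ≈ 1.417.

e_ss = 1.417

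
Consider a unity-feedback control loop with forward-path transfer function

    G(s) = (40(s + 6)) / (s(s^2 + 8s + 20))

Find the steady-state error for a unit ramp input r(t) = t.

e_ss = 0.08333

G(s) has one pole at the origin.
This is a Type 1 system. Kv = lim_{s→0} s·G(s) = 240/20 = 12.
e_ss = 1/Kv = 1/(12) = 1/12 ≈ 0.08333.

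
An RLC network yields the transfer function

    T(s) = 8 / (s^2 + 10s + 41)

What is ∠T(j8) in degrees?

∠T(j8) ≈ -106.0°

At s = j8: numerator = 8, denominator = -23 + j80.
∠T = ∠num − ∠den = 0° − (106.04°) = -106.0°.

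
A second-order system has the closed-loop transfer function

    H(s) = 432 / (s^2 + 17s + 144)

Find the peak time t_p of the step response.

t_p ≈ 0.3709 s

Comparing s^2 + 17s + 144 to s^2 + 2ζωₙs + ωₙ²: ωₙ = 12 rad/s and ζ = 17/(2·12) ≈ 0.7083.
ζωₙ = 17/2 = 8.5, so ω_d = ωₙ√(1−ζ²) = √(ωₙ² − (ζωₙ)²) = √(144 − 8.5²) = √71.75 ≈ 8.471 rad/s.
t_p = π/ω_d = π/8.471 ≈ 0.3709 s.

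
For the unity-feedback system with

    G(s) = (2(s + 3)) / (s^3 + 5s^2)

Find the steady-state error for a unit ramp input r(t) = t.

e_ss = 0

G(s) has 2 poles at the origin.
This is a Type 2 system; for a ramp input the steady-state error is zero.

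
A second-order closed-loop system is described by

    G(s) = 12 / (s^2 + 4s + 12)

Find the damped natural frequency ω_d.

Comparing s^2 + 4s + 12 to s^2 + 2ζωₙs + ωₙ²: ωₙ = √12 ≈ 3.464 rad/s and ζ = 4/(2·√12) ≈ 0.5774.
ζωₙ = 4/2 = 2, so ω_d = ωₙ√(1−ζ²) = √(ωₙ² − (ζωₙ)²) = √(12 − 2²) = √8 ≈ 2.828 rad/s.

ω_d ≈ 2.828 rad/s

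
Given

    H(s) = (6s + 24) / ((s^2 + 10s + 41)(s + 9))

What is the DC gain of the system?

Set s = 0: H(0) = (24) / (369) = 8/123.

H(0) = 8/123 ≈ 0.06504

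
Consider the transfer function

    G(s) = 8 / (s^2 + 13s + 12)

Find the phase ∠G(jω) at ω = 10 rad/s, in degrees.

At s = j10: numerator = 8, denominator = -88 + j130.
∠G = ∠num − ∠den = 0° − (124.09°) = -124.1°.

∠G(j10) ≈ -124.1°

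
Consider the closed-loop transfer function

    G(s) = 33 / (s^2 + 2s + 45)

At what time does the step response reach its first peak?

Comparing s^2 + 2s + 45 to s^2 + 2ζωₙs + ωₙ²: ωₙ = √45 ≈ 6.708 rad/s and ζ = 2/(2·√45) ≈ 0.1491.
ζωₙ = 2/2 = 1, so ω_d = ωₙ√(1−ζ²) = √(ωₙ² − (ζωₙ)²) = √(45 − 1²) = √44 ≈ 6.633 rad/s.
t_p = π/ω_d = π/6.633 ≈ 0.4736 s.

t_p ≈ 0.4736 s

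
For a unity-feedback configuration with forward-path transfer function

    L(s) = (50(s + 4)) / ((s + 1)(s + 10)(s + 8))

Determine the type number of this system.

The denominator has no factor of s at the origin — no free integrator — so this is a Type 0 system.

Type 0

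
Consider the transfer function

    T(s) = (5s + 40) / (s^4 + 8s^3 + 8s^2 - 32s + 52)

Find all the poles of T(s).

s = 1 ± j, -5 ± j

The poles are the roots of the denominator s^4 + 8s^3 + 8s^2 - 32s + 52 = 0.
No real roots exist; factor into two real quadratics: (s^2 - 2s + 2)(s^2 + 10s + 26) = 0.
Each quadratic gives a conjugate pair via the quadratic formula.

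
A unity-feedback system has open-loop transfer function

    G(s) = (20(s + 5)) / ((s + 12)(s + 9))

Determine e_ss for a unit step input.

e_ss = 0.5192

G(s) has no poles at the origin.
This is a Type 0 system. Kp = lim_{s→0} G(s) = 100/108 = 25/27.
e_ss = 1/(1 + Kp) = 1/(1 + 25/27) = 27/52 ≈ 0.5192.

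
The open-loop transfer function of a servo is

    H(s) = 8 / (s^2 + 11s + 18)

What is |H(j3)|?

Substitute s = j3: numerator = 8, denominator = 9 + j33.
|H(j3)| = |8| / |9 + j33| = 8 / 34.205 ≈ 0.2339.

|H(j3)| ≈ 0.2339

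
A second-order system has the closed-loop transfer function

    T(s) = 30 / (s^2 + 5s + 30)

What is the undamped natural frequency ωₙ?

Compare the denominator to the standard form s^2 + 2ζωₙs + ωₙ².
ωₙ² = 30, so ωₙ = √30 ≈ 5.477 rad/s.

ωₙ ≈ 5.477 rad/s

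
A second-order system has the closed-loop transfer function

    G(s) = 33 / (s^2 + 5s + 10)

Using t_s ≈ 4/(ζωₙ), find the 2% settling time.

t_s ≈ 1.600 s

Comparing s^2 + 5s + 10 to s^2 + 2ζωₙs + ωₙ²: ωₙ = √10 ≈ 3.162 rad/s and ζ = 5/(2·√10) ≈ 0.7906.
ζωₙ = 5/2 = 2.5, so t_s ≈ 4/(ζωₙ) = 4/2.5 = 1.600 s.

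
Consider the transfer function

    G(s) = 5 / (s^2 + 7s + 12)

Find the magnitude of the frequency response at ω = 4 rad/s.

Substitute s = j4: numerator = 5, denominator = -4 + j28.
|G(j4)| = |5| / |-4 + j28| = 5 / 28.284 ≈ 0.1768.

|G(j4)| ≈ 0.1768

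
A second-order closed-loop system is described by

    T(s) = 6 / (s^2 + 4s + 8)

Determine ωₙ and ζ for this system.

ωₙ ≈ 2.828 rad/s, ζ ≈ 0.7071

Compare the denominator to the standard form s^2 + 2ζωₙs + ωₙ².
ωₙ² = 8, so ωₙ = √8 ≈ 2.828 rad/s.
2ζωₙ = 4, so ζ = 4/(2·√8) ≈ 0.7071.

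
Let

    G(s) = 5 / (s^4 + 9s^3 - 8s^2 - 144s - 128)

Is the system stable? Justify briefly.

The denominator s^4 + 9s^3 - 8s^2 - 144s - 128 factors as (s - 4)(s + 4)(s + 8)(s + 1), giving poles at s = 4, -4, -8, -1.
Since the pole(s) at s = 4 lie in the right half-plane, the system is unstable.

unstable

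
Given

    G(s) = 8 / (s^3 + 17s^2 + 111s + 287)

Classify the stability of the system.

stable

The denominator s^3 + 17s^2 + 111s + 287 factors as (s^2 + 10s + 41)(s + 7), giving poles at s = -5 ± 4j, -7.
Since all poles lie strictly in the left half-plane, the system is stable.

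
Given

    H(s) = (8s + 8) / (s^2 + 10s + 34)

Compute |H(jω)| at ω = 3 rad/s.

|H(j3)| ≈ 0.6478

Substitute s = j3: numerator = 8 + j24, denominator = 25 + j30.
|H(j3)| = |8 + j24| / |25 + j30| = 25.298 / 39.051 ≈ 0.6478.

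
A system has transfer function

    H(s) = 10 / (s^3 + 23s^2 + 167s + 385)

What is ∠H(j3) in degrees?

At s = j3: numerator = 10, denominator = 178 + j474.
∠H = ∠num − ∠den = 0° − (69.417°) = -69.42°.

∠H(j3) ≈ -69.42°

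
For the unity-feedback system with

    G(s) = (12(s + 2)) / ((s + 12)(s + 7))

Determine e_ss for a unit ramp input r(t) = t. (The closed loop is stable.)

G(s) has no poles at the origin.
This is a Type 0 system; Kv = lim_{s→0} s·G(s) = 0, so the steady-state error for a ramp input is infinite.

e_ss = ∞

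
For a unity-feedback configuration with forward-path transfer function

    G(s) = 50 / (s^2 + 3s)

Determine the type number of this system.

Type 1

The denominator has 1 factor of s at the origin (free integrator), so this is a Type 1 system.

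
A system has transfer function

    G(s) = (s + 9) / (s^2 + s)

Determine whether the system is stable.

marginally stable

The denominator s^2 + s factors as s(s + 1), giving poles at s = 0, -1.
Since the simple pole(s) at s = 0 lie on the jω-axis with none in the right half-plane, the system is marginally stable.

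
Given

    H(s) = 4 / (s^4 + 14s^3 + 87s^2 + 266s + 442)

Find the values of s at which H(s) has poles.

The poles are the roots of the denominator s^4 + 14s^3 + 87s^2 + 266s + 442 = 0.
No real roots exist; factor into two real quadratics: (s^2 + 4s + 13)(s^2 + 10s + 34) = 0.
Each quadratic gives a conjugate pair via the quadratic formula.

s = -2 ± 3j, -5 ± 3j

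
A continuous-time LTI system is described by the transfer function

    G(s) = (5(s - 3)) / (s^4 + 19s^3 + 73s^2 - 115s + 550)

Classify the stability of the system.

unstable

The denominator s^4 + 19s^3 + 73s^2 - 115s + 550 factors as (s + 11)(s + 10)(s^2 - 2s + 5), giving poles at s = -11, -10, 1 ± 2j.
Since the pole(s) at s = 1 ± 2j lie in the right half-plane, the system is unstable.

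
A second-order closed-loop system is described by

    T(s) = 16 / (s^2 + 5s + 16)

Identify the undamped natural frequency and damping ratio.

Compare the denominator to the standard form s^2 + 2ζωₙs + ωₙ².
ωₙ² = 16, so ωₙ = 4 rad/s.
2ζωₙ = 5, so ζ = 5/(2·4) = 0.625.

ωₙ = 4 rad/s, ζ = 0.625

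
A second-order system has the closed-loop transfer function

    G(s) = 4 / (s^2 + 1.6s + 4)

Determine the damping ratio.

Compare the denominator to the standard form s^2 + 2ζωₙs + ωₙ².
ωₙ² = 4, so ωₙ = 2 rad/s.
2ζωₙ = 1.6, so ζ = 1.6/(2·2) = 0.4.

ζ = 0.4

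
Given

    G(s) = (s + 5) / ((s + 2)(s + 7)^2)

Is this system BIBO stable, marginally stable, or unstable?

The poles can be read from the denominator factors: s = -2, -7, -7.
Since all poles lie strictly in the left half-plane, the system is stable.

stable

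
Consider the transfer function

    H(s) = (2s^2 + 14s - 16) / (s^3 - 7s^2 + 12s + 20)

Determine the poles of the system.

s = 4 ± 2j, -1

The poles are the roots of the denominator s^3 - 7s^2 + 12s + 20 = 0.
Trying s = -1: the polynomial evaluates to 0, so (s + 1) is a factor.
Dividing out leaves s^2 - 8s + 20 = 0.
The quadratic formula then gives s = 4 ± 2j.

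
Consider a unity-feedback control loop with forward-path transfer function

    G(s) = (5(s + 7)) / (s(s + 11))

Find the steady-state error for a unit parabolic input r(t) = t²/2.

e_ss = ∞

G(s) has one pole at the origin.
This is a Type 1 system; Ka = lim_{s→0} s^2·G(s) = 0, so the steady-state error for a parabola input is infinite.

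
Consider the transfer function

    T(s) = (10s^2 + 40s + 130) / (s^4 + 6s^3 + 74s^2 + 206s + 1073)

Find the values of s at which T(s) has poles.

The poles are the roots of the denominator s^4 + 6s^3 + 74s^2 + 206s + 1073 = 0.
No real roots exist; factor into two real quadratics: (s^2 + 2s + 37)(s^2 + 4s + 29) = 0.
Each quadratic gives a conjugate pair via the quadratic formula.

s = -1 ± 6j, -2 ± 5j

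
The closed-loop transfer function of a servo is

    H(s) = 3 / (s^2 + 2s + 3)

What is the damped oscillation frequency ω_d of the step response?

Comparing s^2 + 2s + 3 to s^2 + 2ζωₙs + ωₙ²: ωₙ = √3 ≈ 1.732 rad/s and ζ = 2/(2·√3) ≈ 0.5774.
ζωₙ = 2/2 = 1, so ω_d = ωₙ√(1−ζ²) = √(ωₙ² − (ζωₙ)²) = √(3 − 1²) = √2 ≈ 1.414 rad/s.

ω_d ≈ 1.414 rad/s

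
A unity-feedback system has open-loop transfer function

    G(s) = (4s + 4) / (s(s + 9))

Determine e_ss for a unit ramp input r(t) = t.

e_ss = 2.250

G(s) has one pole at the origin.
This is a Type 1 system. Kv = lim_{s→0} s·G(s) = 4/9.
e_ss = 1/Kv = 1/(4/9) = 9/4 ≈ 2.250.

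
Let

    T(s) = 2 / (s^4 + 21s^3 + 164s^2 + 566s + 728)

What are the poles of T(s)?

s = -5 ± j, -4, -7

The poles are the roots of the denominator s^4 + 21s^3 + 164s^2 + 566s + 728 = 0.
Trying s = -4: the polynomial evaluates to 0, so (s + 4) is a factor.
Dividing out leaves s^3 + 17s^2 + 96s + 182 = 0.
This factors further as (s^2 + 10s + 26)(s + 7) = 0.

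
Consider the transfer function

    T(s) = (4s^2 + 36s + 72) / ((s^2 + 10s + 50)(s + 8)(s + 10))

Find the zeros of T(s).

s = -3, -6

Set the numerator to zero: 4s^2 + 36s + 72 = 0, i.e. 4·(s^2 + 9s + 18) = 0.
Factoring: (s + 3)(s + 6) = 0.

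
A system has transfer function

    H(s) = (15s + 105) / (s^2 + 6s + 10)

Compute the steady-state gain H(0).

Set s = 0: H(0) = (105) / (10) = 21/2.

H(0) = 21/2 ≈ 10.50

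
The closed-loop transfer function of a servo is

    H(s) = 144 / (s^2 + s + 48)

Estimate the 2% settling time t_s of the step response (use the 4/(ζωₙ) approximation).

t_s ≈ 8 s

Comparing s^2 + s + 48 to s^2 + 2ζωₙs + ωₙ²: ωₙ = √48 ≈ 6.928 rad/s and ζ = 1/(2·√48) ≈ 0.07217.
ζωₙ = 1/2 = 0.5, so t_s ≈ 4/(ζωₙ) = 4/0.5 = 8 s.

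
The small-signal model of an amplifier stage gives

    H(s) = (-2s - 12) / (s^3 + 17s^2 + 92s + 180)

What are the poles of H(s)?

s = -4 + 2j, -4 - 2j, -9

The poles are the roots of the denominator s^3 + 17s^2 + 92s + 180 = 0.
Trying s = -9: the polynomial evaluates to 0, so (s + 9) is a factor.
Dividing out leaves s^2 + 8s + 20 = 0.
The quadratic formula then gives s = -4 ± 2j.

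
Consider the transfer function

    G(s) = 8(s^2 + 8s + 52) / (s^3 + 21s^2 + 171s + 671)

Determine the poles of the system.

The poles are the roots of the denominator s^3 + 21s^2 + 171s + 671 = 0.
Trying s = -11: the polynomial evaluates to 0, so (s + 11) is a factor.
Dividing out leaves s^2 + 10s + 61 = 0.
The quadratic formula then gives s = -5 ± 6j.

s = -5 ± 6j, -11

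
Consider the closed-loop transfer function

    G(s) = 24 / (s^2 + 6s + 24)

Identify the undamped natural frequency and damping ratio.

Compare the denominator to the standard form s^2 + 2ζωₙs + ωₙ².
ωₙ² = 24, so ωₙ = √24 ≈ 4.899 rad/s.
2ζωₙ = 6, so ζ = 6/(2·√24) ≈ 0.6124.
With ζ = 0.6124 the response is underdamped.

ωₙ ≈ 4.899 rad/s, ζ ≈ 0.6124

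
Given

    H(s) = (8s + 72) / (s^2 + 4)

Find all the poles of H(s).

s = 2j, -2j

The poles are the roots of the denominator s^2 + 4 = 0.
Using the quadratic formula: s = (0 ± √(-16))/2 = 0 ± 2j.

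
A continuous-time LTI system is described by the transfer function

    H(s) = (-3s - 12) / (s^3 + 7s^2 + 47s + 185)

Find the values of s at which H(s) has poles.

The poles are the roots of the denominator s^3 + 7s^2 + 47s + 185 = 0.
Trying s = -5: the polynomial evaluates to 0, so (s + 5) is a factor.
Dividing out leaves s^2 + 2s + 37 = 0.
The quadratic formula then gives s = -1 ± 6j.

s = -5, -1 ± 6j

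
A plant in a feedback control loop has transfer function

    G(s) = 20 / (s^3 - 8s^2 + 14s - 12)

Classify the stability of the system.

The denominator s^3 - 8s^2 + 14s - 12 factors as (s^2 - 2s + 2)(s - 6), giving poles at s = 1 + j, 1 - j, 6.
Since the pole(s) at s = 1 ± j, 6 lie in the right half-plane, the system is unstable.

unstable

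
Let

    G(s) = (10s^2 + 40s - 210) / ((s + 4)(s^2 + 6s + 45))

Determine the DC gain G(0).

Set s = 0: G(0) = (-210) / (180) = -7/6.

G(0) = -7/6 ≈ -1.167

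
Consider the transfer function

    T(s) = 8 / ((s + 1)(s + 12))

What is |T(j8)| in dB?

|T(j8)|_dB ≈ -23.2 dB

Substitute s = j8: numerator = 8, denominator = -52 + j104.
|T(j8)| = |8| / |-52 + j104| = 8 / 116.28 ≈ 0.06880.
In decibels: 20·log₁₀(0.06880) ≈ -23.2 dB.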